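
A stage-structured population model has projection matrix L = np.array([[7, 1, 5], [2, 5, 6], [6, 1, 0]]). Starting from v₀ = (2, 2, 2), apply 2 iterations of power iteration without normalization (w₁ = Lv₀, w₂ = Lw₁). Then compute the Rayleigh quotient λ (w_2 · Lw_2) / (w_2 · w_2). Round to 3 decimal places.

λ ≈ 11.106

w1 = Lv₀ = (7·2 + 1·2 + 5·2; 2·2 + 5·2 + 6·2; 6·2 + 1·2 + 0·2) = (26, 26, 14)
w2 = Lw1 = (7·26 + 1·26 + 5·14; 2·26 + 5·26 + 6·14; 6·26 + 1·26 + 0·14) = (278, 266, 182)
Lw2 = (3122, 2978, 1934)
w2·Lw2 = 278·3122 + 266·2978 + 182·1934 = 2012052; w2·w2 = 278·278 + 266·266 + 182·182 = 181164
λ ≈ 2012052/181164 = 11.106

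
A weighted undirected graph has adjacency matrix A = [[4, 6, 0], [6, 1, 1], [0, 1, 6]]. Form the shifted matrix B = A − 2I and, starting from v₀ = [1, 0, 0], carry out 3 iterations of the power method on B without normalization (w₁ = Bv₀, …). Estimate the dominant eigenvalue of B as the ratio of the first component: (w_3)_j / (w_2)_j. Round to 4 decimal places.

μ ≈ 2.9000

B = A − 2I has rows (2, 6, 0); (6, -1, 1); (0, 1, 4)
w1 = Bv₀ = (2·1 + 6·0 + 0·0; 6·1 + (-1)·0 + 1·0; 0·1 + 1·0 + 4·0) = (2, 6, 0)
w2 = Bw1 = (2·2 + 6·6 + 0·0; 6·2 + (-1)·6 + 1·0; 0·2 + 1·6 + 4·0) = (40, 6, 6)
w3 = Bw2 = (116, 240, 30)
Ratio: 116/40 = 2.9000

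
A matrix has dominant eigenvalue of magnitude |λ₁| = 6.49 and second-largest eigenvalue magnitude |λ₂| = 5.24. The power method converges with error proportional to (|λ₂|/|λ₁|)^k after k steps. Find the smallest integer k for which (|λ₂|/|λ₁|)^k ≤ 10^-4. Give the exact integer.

44

|λ₂/λ₁| = 5.24/6.49 = 0.80740
Need k ≥ ln(10^-4) / ln(0.80740) = -9.2103 / -0.2139 ≈ 43.051
Smallest integer k satisfying the bound: 44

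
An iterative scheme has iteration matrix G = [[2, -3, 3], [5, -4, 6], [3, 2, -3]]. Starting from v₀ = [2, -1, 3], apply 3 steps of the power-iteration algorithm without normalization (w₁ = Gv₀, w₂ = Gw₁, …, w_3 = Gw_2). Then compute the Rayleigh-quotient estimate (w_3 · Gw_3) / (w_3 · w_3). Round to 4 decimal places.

λ ≈ -7.0370

w1 = Gv₀ = (2·2 + (-3)·(-1) + 3·3; 5·2 + (-4)·(-1) + 6·3; 3·2 + 2·(-1) + (-3)·3) = (16, 32, -5)
w2 = Gw1 = (2·16 + (-3)·32 + 3·(-5); 5·16 + (-4)·32 + 6·(-5); 3·16 + 2·32 + (-3)·(-5)) = (-79, -78, 127)
w3 = Gw2 = (457, 679, -774)
Gw3 = (-3445, -5075, 5051)
w3·Gw3 = 457·(-3445) + 679·(-5075) + (-774)·5051 = -8929764; w3·w3 = 457·457 + 679·679 + (-774)·(-774) = 1268966
λ ≈ -8929764/1268966 = -7.0370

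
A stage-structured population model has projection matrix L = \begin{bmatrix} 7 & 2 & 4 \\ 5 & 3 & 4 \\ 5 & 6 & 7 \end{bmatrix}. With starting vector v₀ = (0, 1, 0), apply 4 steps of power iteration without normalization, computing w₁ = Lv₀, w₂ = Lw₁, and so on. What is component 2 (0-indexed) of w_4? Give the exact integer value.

13920

w1 = Lv₀ = (7·0 + 2·1 + 4·0; 5·0 + 3·1 + 4·0; 5·0 + 6·1 + 7·0) = (2, 3, 6)
w2 = Lw1 = (7·2 + 2·3 + 4·6; 5·2 + 3·3 + 4·6; 5·2 + 6·3 + 7·6) = (44, 43, 70)
w3 = Lw2 = (674, 629, 968)
w4 = Lw3 = (9848, 9129, 13920)
The requested component of w4 is 13920.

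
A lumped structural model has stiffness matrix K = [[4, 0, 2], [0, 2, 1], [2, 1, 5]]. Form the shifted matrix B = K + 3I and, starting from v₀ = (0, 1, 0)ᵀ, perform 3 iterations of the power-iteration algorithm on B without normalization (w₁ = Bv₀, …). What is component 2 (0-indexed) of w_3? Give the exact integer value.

B = K + 3I has rows (7, 0, 2); (0, 5, 1); (2, 1, 8)
w1 = Bv₀ = (0, 5, 1)
w2 = Bw1 = (2, 26, 13)
w3 = Bw2 = (40, 143, 134)
Requested component of w3: 134

134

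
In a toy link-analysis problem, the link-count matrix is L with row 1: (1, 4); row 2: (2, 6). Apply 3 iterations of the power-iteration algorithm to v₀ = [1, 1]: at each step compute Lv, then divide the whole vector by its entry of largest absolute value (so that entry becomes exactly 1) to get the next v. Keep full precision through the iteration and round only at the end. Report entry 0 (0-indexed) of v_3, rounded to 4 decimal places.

0.6374

Lv0 = (5.00000, 8.00000); divide by 8.00000 → v1 = (0.62500, 1.00000)
Lv1 = (4.62500, 7.25000); divide by 7.25000 → v2 = (0.63793, 1.00000)
Lv2 = (4.63793, 7.27586); divide by 7.27586 → v3 = (0.63744, 1.00000)
Requested entry of v3: 269/422 = 0.6374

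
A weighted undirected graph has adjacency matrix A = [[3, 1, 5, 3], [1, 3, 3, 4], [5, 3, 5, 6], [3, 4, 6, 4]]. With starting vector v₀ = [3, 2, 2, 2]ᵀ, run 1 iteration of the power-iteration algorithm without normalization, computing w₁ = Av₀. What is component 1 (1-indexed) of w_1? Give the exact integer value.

27

w1 = Av₀ = (3·3 + 1·2 + 5·2 + 3·2; 1·3 + 3·2 + 3·2 + 4·2; 5·3 + 3·2 + 5·2 + 6·2; 3·3 + 4·2 + 6·2 + 4·2) = (27, 23, 43, 37)
The requested component of w1 is 27.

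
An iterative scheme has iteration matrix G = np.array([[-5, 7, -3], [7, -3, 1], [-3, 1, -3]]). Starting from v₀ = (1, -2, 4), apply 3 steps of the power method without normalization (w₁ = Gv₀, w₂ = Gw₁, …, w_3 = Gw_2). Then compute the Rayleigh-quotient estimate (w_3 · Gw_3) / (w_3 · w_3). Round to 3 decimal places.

w1 = Gv₀ = ((-5)·1 + 7·(-2) + (-3)·4; 7·1 + (-3)·(-2) + 1·4; (-3)·1 + 1·(-2) + (-3)·4) = (-31, 17, -17)
w2 = Gw1 = ((-5)·(-31) + 7·17 + (-3)·(-17); 7·(-31) + (-3)·17 + 1·(-17); (-3)·(-31) + 1·17 + (-3)·(-17)) = (325, -285, 161)
w3 = Gw2 = (-4103, 3291, -1743)
Gw3 = (48781, -40337, 20829)
w3·Gw3 = (-4103)·48781 + 3291·(-40337) + (-1743)·20829 = -369202457; w3·w3 = (-4103)·(-4103) + 3291·3291 + (-1743)·(-1743) = 30703339
λ ≈ -369202457/30703339 = -12.025

-12.025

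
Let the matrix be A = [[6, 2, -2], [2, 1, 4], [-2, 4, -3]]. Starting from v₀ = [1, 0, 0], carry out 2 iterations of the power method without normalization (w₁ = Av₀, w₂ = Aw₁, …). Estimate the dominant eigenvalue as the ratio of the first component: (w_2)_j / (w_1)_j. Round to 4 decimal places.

w1 = Av₀ = (6·1 + 2·0 + (-2)·0; 2·1 + 1·0 + 4·0; (-2)·1 + 4·0 + (-3)·0) = (6, 2, -2)
w2 = Aw1 = (6·6 + 2·2 + (-2)·(-2); 2·6 + 1·2 + 4·(-2); (-2)·6 + 4·2 + (-3)·(-2)) = (44, 6, 2)
Ratio at component: 44 / 6 = 7.3333

λ ≈ 7.3333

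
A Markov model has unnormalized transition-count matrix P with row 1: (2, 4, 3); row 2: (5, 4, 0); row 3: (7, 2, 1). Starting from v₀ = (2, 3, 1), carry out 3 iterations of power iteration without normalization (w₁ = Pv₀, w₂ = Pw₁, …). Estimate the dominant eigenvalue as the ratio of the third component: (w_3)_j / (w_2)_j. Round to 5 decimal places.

9.53030

w1 = Pv₀ = (19, 22, 21)
w2 = Pw1 = (189, 183, 198)
w3 = Pw2 = (1704, 1677, 1887)
Ratio at component: 1887 / 198 = 9.53030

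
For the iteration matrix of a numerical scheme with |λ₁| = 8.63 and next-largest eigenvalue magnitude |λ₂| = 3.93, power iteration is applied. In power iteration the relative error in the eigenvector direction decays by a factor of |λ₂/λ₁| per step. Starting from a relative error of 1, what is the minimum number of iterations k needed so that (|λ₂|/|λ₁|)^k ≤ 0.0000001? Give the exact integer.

21

|λ₂/λ₁| = 3.93/8.63 = 0.45539
Need k ≥ ln(0.0000001) / ln(0.45539) = -16.1181 / -0.7866 ≈ 20.491
Smallest integer k satisfying the bound: 21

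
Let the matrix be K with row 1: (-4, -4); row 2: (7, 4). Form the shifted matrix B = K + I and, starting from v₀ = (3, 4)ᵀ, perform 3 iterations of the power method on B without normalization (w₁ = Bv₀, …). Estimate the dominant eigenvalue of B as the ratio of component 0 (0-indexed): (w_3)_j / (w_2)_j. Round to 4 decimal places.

μ ≈ -1.6517

B = K + I has rows (-3, -4); (7, 5)
w1 = Bv₀ = (-25, 41)
w2 = Bw1 = (-89, 30)
w3 = Bw2 = (147, -473)
Ratio: 147/-89 = -1.6517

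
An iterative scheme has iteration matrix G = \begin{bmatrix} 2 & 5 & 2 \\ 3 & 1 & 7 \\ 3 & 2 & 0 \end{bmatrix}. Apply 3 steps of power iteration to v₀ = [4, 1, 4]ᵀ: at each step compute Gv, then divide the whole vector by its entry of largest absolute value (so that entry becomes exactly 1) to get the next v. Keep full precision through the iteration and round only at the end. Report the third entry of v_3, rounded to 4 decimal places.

Gv0 = (21.00000, 41.00000, 14.00000); divide by 41.00000 → v1 = (0.51220, 1.00000, 0.34146)
Gv1 = (6.70732, 4.92683, 3.53659); divide by 6.70732 → v2 = (1.00000, 0.73455, 0.52727)
Gv2 = (6.72727, 7.42545, 4.46909); divide by 7.42545 → v3 = (0.90597, 1.00000, 0.60186)
Requested entry of v3: 1229/2042 = 0.6019

0.6019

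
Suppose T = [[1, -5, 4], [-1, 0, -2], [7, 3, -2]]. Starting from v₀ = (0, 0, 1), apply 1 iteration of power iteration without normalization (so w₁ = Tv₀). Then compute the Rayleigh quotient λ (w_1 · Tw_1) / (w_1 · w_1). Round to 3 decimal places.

λ ≈ -1.167

w1 = Tv₀ = (1·0 + (-5)·0 + 4·1; (-1)·0 + 0·0 + (-2)·1; 7·0 + 3·0 + (-2)·1) = (4, -2, -2)
Tw1 = (6, 0, 26)
w1·Tw1 = 4·6 + (-2)·0 + (-2)·26 = -28; w1·w1 = 4·4 + (-2)·(-2) + (-2)·(-2) = 24
λ ≈ -28/24 = -1.167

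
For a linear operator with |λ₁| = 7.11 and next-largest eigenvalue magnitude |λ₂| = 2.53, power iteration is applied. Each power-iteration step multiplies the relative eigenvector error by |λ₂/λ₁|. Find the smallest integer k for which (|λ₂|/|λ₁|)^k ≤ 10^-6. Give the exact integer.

|λ₂/λ₁| = 2.53/7.11 = 0.35584
Need k ≥ ln(10^-6) / ln(0.35584) = -13.8155 / -1.0333 ≈ 13.371
Smallest integer k satisfying the bound: 14

14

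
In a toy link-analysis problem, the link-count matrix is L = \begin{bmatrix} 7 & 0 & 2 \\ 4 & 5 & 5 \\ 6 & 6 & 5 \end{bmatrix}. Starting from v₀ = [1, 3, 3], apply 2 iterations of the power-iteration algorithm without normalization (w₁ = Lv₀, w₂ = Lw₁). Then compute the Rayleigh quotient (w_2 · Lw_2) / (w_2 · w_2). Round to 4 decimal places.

w1 = Lv₀ = (13, 34, 39)
w2 = Lw1 = (169, 417, 477)
Lw2 = (2137, 5146, 5901)
w2·Lw2 = 169·2137 + 417·5146 + 477·5901 = 5321812; w2·w2 = 169·169 + 417·417 + 477·477 = 429979
λ ≈ 5321812/429979 = 12.3769

λ ≈ 12.3769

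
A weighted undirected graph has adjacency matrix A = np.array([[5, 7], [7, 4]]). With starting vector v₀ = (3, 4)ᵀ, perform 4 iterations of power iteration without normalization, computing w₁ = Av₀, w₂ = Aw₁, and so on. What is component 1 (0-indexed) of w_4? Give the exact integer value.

w1 = Av₀ = (5·3 + 7·4; 7·3 + 4·4) = (43, 37)
w2 = Aw1 = (5·43 + 7·37; 7·43 + 4·37) = (474, 449)
w3 = Aw2 = (5513, 5114)
w4 = Aw3 = (63363, 59047)
The requested component of w4 is 59047.

59047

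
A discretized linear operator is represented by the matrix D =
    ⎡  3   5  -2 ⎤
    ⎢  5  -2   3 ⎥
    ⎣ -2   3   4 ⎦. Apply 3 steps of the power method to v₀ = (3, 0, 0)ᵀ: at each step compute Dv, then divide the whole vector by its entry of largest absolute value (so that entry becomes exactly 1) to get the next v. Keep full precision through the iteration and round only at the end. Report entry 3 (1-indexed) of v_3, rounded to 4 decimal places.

-0.3846

Dv0 = (9.00000, 15.00000, -6.00000); divide by 15.00000 → v1 = (0.60000, 1.00000, -0.40000)
Dv1 = (7.60000, -0.20000, 0.20000); divide by 7.60000 → v2 = (1.00000, -0.02632, 0.02632)
Dv2 = (2.81579, 5.13158, -1.97368); divide by 5.13158 → v3 = (0.54872, 1.00000, -0.38462)
Requested entry of v3: -225/585 = -0.3846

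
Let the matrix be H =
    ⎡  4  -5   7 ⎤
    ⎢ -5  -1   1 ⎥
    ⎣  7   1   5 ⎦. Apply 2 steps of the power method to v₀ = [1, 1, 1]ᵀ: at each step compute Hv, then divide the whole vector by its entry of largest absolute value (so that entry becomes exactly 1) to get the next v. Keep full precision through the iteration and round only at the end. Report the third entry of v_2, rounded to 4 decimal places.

Hv0 = (6.00000, -5.00000, 13.00000); divide by 13.00000 → v1 = (0.46154, -0.38462, 1.00000)
Hv1 = (10.76923, -0.92308, 7.84615); divide by 10.76923 → v2 = (1.00000, -0.08571, 0.72857)
Requested entry of v2: 102/140 = 0.7286

0.7286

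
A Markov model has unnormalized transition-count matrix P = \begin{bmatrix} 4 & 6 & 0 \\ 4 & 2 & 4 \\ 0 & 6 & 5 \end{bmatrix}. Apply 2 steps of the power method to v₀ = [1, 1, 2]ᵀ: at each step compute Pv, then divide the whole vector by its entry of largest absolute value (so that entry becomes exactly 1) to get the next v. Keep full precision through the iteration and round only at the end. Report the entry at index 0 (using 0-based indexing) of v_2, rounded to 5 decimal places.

0.75610

Pv0 = (10.000000, 14.000000, 16.000000); divide by 16.000000 → v1 = (0.625000, 0.875000, 1.000000)
Pv1 = (7.750000, 8.250000, 10.250000); divide by 10.250000 → v2 = (0.756098, 0.804878, 1.000000)
Requested entry of v2: 124/164 = 0.75610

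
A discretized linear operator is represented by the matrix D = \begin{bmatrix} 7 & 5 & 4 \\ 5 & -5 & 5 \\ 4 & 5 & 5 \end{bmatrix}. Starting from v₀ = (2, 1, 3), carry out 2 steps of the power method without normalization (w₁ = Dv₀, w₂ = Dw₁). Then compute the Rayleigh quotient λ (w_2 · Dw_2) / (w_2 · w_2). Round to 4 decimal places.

w1 = Dv₀ = (7·2 + 5·1 + 4·3; 5·2 + (-5)·1 + 5·3; 4·2 + 5·1 + 5·3) = (31, 20, 28)
w2 = Dw1 = (7·31 + 5·20 + 4·28; 5·31 + (-5)·20 + 5·28; 4·31 + 5·20 + 5·28) = (429, 195, 364)
Dw2 = (5434, 2990, 4511)
w2·Dw2 = 429·5434 + 195·2990 + 364·4511 = 4556240; w2·w2 = 429·429 + 195·195 + 364·364 = 354562
λ ≈ 4556240/354562 = 12.8503

λ ≈ 12.8503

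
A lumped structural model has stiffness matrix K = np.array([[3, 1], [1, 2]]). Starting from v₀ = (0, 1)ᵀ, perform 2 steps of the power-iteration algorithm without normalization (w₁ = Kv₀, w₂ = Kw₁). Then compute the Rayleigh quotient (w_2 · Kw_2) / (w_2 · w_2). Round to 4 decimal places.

w1 = Kv₀ = (3·0 + 1·1; 1·0 + 2·1) = (1, 2)
w2 = Kw1 = (3·1 + 1·2; 1·1 + 2·2) = (5, 5)
Kw2 = (20, 15)
w2·Kw2 = 5·20 + 5·15 = 175; w2·w2 = 5·5 + 5·5 = 50
λ ≈ 175/50 = 3.5000

3.5000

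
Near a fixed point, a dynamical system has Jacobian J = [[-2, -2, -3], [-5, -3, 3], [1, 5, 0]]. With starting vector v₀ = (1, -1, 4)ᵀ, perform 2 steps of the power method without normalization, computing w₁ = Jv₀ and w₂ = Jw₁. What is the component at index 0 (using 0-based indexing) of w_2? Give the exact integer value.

16

w1 = Jv₀ = (-12, 10, -4)
w2 = Jw1 = (16, 18, 38)
The requested component of w2 is 16.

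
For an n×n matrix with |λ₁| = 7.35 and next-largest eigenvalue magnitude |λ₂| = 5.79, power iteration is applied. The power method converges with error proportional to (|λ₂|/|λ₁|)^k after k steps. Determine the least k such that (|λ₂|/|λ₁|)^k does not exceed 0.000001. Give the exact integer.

58

|λ₂/λ₁| = 5.79/7.35 = 0.78776
Need k ≥ ln(0.000001) / ln(0.78776) = -13.8155 / -0.2386 ≈ 57.910
Smallest integer k satisfying the bound: 58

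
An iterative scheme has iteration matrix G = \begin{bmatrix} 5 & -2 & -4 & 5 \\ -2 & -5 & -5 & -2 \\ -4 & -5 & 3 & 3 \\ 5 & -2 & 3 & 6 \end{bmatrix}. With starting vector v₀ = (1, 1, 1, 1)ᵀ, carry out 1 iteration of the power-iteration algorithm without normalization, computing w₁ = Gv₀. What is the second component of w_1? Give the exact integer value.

-14

w1 = Gv₀ = (5·1 + (-2)·1 + (-4)·1 + 5·1; (-2)·1 + (-5)·1 + (-5)·1 + (-2)·1; (-4)·1 + (-5)·1 + 3·1 + 3·1; 5·1 + (-2)·1 + 3·1 + 6·1) = (4, -14, -3, 12)
The requested component of w1 is -14.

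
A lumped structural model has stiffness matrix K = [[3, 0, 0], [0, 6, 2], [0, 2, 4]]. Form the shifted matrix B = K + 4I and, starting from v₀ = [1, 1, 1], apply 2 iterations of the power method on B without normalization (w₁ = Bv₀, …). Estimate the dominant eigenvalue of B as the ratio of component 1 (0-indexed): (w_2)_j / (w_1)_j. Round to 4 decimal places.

μ ≈ 11.6667

B = K + 4I has rows (7, 0, 0); (0, 10, 2); (0, 2, 8)
w1 = Bv₀ = (7·1 + 0·1 + 0·1; 0·1 + 10·1 + 2·1; 0·1 + 2·1 + 8·1) = (7, 12, 10)
w2 = Bw1 = (7·7 + 0·12 + 0·10; 0·7 + 10·12 + 2·10; 0·7 + 2·12 + 8·10) = (49, 140, 104)
Ratio: 140/12 = 11.6667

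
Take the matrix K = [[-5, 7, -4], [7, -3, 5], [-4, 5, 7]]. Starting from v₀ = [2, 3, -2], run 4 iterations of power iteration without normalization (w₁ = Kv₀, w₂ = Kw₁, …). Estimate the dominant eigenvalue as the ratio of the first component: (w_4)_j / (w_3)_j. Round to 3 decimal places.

-11.477

w1 = Kv₀ = ((-5)·2 + 7·3 + (-4)·(-2); 7·2 + (-3)·3 + 5·(-2); (-4)·2 + 5·3 + 7·(-2)) = (19, -5, -7)
w2 = Kw1 = ((-5)·19 + 7·(-5) + (-4)·(-7); 7·19 + (-3)·(-5) + 5·(-7); (-4)·19 + 5·(-5) + 7·(-7)) = (-102, 113, -150)
w3 = Kw2 = (1901, -1803, -77)
w4 = Kw3 = (-21818, 18331, -17158)
Ratio at component: -21818 / 1901 = -11.477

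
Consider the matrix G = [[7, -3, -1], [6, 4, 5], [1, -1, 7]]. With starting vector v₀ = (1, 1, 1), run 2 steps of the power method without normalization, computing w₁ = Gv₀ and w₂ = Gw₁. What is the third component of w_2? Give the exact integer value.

w1 = Gv₀ = (7·1 + (-3)·1 + (-1)·1; 6·1 + 4·1 + 5·1; 1·1 + (-1)·1 + 7·1) = (3, 15, 7)
w2 = Gw1 = (7·3 + (-3)·15 + (-1)·7; 6·3 + 4·15 + 5·7; 1·3 + (-1)·15 + 7·7) = (-31, 113, 37)
The requested component of w2 is 37.

37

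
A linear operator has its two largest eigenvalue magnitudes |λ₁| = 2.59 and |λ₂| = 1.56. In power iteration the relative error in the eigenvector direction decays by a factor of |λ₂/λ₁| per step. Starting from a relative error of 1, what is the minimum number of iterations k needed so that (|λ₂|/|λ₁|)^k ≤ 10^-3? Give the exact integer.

14

|λ₂/λ₁| = 1.56/2.59 = 0.60232
Need k ≥ ln(10^-3) / ln(0.60232) = -6.9078 / -0.5070 ≈ 13.626
Smallest integer k satisfying the bound: 14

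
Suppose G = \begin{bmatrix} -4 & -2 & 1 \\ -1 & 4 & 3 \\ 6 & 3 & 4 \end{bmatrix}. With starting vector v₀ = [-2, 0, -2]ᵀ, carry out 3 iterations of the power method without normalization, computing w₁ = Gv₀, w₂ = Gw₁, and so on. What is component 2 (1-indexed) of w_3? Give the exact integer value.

-460

w1 = Gv₀ = (6, -4, -20)
w2 = Gw1 = (-36, -82, -56)
w3 = Gw2 = (252, -460, -686)
The requested component of w3 is -460.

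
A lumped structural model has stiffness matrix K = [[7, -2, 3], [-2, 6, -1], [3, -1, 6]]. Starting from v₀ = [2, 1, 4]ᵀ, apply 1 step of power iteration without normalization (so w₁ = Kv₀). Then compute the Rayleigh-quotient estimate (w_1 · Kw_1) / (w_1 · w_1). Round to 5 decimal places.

λ ≈ 9.56087

w1 = Kv₀ = (24, -2, 29)
Kw1 = (259, -89, 248)
w1·Kw1 = 24·259 + (-2)·(-89) + 29·248 = 13586; w1·w1 = 24·24 + (-2)·(-2) + 29·29 = 1421
λ ≈ 13586/1421 = 9.56087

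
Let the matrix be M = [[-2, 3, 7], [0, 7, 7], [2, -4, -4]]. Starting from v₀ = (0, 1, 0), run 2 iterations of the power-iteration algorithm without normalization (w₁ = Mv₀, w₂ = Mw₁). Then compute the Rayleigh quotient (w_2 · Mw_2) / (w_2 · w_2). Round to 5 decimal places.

w1 = Mv₀ = (3, 7, -4)
w2 = Mw1 = (-13, 21, -6)
Mw2 = (47, 105, -86)
w2·Mw2 = (-13)·47 + 21·105 + (-6)·(-86) = 2110; w2·w2 = (-13)·(-13) + 21·21 + (-6)·(-6) = 646
λ ≈ 2110/646 = 3.26625

3.26625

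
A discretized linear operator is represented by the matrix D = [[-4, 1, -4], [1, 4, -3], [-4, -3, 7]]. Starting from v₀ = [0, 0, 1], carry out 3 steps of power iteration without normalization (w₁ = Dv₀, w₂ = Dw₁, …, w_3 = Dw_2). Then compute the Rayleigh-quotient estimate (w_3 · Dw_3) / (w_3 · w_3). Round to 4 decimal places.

λ ≈ 9.9278

w1 = Dv₀ = (-4, -3, 7)
w2 = Dw1 = (-15, -37, 74)
w3 = Dw2 = (-273, -385, 689)
Dw3 = (-2049, -3880, 7070)
w3·Dw3 = (-273)·(-2049) + (-385)·(-3880) + 689·7070 = 6924407; w3·w3 = (-273)·(-273) + (-385)·(-385) + 689·689 = 697475
λ ≈ 6924407/697475 = 9.9278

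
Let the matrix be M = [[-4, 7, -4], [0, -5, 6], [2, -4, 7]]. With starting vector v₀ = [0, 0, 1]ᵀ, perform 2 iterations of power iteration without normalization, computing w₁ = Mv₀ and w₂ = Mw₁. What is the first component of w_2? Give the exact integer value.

w1 = Mv₀ = ((-4)·0 + 7·0 + (-4)·1; 0·0 + (-5)·0 + 6·1; 2·0 + (-4)·0 + 7·1) = (-4, 6, 7)
w2 = Mw1 = ((-4)·(-4) + 7·6 + (-4)·7; 0·(-4) + (-5)·6 + 6·7; 2·(-4) + (-4)·6 + 7·7) = (30, 12, 17)
The requested component of w2 is 30.

30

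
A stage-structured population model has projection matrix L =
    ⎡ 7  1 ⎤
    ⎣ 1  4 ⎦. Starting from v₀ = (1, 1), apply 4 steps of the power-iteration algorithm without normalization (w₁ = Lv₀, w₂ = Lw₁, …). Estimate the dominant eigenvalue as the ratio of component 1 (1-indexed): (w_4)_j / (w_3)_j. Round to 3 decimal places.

7.380

w1 = Lv₀ = (7·1 + 1·1; 1·1 + 4·1) = (8, 5)
w2 = Lw1 = (7·8 + 1·5; 1·8 + 4·5) = (61, 28)
w3 = Lw2 = (455, 173)
w4 = Lw3 = (3358, 1147)
Ratio at component: 3358 / 455 = 7.380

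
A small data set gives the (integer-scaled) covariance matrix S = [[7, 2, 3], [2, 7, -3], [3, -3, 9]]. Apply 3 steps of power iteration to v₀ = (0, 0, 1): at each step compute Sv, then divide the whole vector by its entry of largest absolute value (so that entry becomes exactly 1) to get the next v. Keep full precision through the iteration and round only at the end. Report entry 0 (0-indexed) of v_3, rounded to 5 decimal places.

Sv0 = (3.000000, -3.000000, 9.000000); divide by 9.000000 → v1 = (0.333333, -0.333333, 1.000000)
Sv1 = (4.666667, -4.666667, 11.000000); divide by 11.000000 → v2 = (0.424242, -0.424242, 1.000000)
Sv2 = (5.121212, -5.121212, 11.545455); divide by 11.545455 → v3 = (0.443570, -0.443570, 1.000000)
Requested entry of v3: 507/1143 = 0.44357

0.44357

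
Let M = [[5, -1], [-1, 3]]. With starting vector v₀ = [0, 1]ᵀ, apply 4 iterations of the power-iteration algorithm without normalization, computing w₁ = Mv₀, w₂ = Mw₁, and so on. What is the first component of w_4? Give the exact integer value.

-288

w1 = Mv₀ = (-1, 3)
w2 = Mw1 = (-8, 10)
w3 = Mw2 = (-50, 38)
w4 = Mw3 = (-288, 164)
The requested component of w4 is -288.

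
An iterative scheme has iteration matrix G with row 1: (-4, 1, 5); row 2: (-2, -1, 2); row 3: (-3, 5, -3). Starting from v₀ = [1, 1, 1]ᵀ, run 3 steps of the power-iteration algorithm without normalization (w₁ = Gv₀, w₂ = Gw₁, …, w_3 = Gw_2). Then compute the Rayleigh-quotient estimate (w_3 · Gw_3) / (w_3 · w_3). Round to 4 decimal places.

-0.1062

w1 = Gv₀ = ((-4)·1 + 1·1 + 5·1; (-2)·1 + (-1)·1 + 2·1; (-3)·1 + 5·1 + (-3)·1) = (2, -1, -1)
w2 = Gw1 = ((-4)·2 + 1·(-1) + 5·(-1); (-2)·2 + (-1)·(-1) + 2·(-1); (-3)·2 + 5·(-1) + (-3)·(-1)) = (-14, -5, -8)
w3 = Gw2 = (11, 17, 41)
Gw3 = (178, 43, -71)
w3·Gw3 = 11·178 + 17·43 + 41·(-71) = -222; w3·w3 = 11·11 + 17·17 + 41·41 = 2091
λ ≈ -222/2091 = -0.1062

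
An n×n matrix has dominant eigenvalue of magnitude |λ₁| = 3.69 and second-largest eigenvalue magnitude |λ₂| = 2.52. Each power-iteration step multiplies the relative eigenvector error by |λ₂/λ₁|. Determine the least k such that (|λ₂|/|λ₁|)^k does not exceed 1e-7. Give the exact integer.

|λ₂/λ₁| = 2.52/3.69 = 0.68293
Need k ≥ ln(1e-7) / ln(0.68293) = -16.1181 / -0.3814 ≈ 42.264
Smallest integer k satisfying the bound: 43

43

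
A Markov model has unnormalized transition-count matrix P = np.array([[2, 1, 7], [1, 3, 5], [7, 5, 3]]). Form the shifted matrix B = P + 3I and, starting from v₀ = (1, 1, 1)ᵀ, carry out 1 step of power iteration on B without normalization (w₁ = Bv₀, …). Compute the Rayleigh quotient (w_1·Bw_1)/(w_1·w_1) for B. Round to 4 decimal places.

B = P + 3I has rows (5, 1, 7); (1, 6, 5); (7, 5, 6)
w1 = Bv₀ = (5·1 + 1·1 + 7·1; 1·1 + 6·1 + 5·1; 7·1 + 5·1 + 6·1) = (13, 12, 18)
Bw1 = (203, 175, 259)
w1·Bw1 = 9401; w1·w1 = 637; μ ≈ 9401/637 = 14.7582

14.7582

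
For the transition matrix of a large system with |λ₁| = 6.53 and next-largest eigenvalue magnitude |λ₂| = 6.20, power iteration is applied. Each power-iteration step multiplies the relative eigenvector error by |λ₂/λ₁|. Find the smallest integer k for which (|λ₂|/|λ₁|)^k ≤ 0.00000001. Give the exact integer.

356

|λ₂/λ₁| = 6.20/6.53 = 0.94946
Need k ≥ ln(0.00000001) / ln(0.94946) = -18.4207 / -0.0519 ≈ 355.216
Smallest integer k satisfying the bound: 356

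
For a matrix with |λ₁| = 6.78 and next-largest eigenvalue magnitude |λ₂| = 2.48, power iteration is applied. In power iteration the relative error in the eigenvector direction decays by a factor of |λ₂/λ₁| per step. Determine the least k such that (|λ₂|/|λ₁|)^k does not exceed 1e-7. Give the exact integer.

17

|λ₂/λ₁| = 2.48/6.78 = 0.36578
Need k ≥ ln(1e-7) / ln(0.36578) = -16.1181 / -1.0057 ≈ 16.026
Smallest integer k satisfying the bound: 17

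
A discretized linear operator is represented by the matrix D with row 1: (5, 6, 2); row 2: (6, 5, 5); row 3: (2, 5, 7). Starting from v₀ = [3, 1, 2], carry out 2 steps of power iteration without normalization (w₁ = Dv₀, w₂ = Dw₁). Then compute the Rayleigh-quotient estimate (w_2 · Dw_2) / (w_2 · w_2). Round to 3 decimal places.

14.429

w1 = Dv₀ = (25, 33, 25)
w2 = Dw1 = (373, 440, 390)
Dw2 = (5285, 6388, 5676)
w2·Dw2 = 373·5285 + 440·6388 + 390·5676 = 6995665; w2·w2 = 373·373 + 440·440 + 390·390 = 484829
λ ≈ 6995665/484829 = 14.429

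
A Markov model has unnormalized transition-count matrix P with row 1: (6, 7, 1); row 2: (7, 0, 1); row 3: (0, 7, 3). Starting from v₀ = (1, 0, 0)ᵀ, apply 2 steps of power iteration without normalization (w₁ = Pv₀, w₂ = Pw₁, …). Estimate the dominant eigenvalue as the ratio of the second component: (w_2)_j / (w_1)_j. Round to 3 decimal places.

w1 = Pv₀ = (6·1 + 7·0 + 1·0; 7·1 + 0·0 + 1·0; 0·1 + 7·0 + 3·0) = (6, 7, 0)
w2 = Pw1 = (6·6 + 7·7 + 1·0; 7·6 + 0·7 + 1·0; 0·6 + 7·7 + 3·0) = (85, 42, 49)
Ratio at component: 42 / 7 = 6.000

6.000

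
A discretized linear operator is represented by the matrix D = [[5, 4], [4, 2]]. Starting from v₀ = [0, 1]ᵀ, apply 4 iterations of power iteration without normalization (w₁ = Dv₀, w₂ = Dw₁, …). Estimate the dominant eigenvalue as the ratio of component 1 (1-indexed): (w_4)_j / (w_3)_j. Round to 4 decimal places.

7.7636

w1 = Dv₀ = (5·0 + 4·1; 4·0 + 2·1) = (4, 2)
w2 = Dw1 = (5·4 + 4·2; 4·4 + 2·2) = (28, 20)
w3 = Dw2 = (220, 152)
w4 = Dw3 = (1708, 1184)
Ratio at component: 1708 / 220 = 7.7636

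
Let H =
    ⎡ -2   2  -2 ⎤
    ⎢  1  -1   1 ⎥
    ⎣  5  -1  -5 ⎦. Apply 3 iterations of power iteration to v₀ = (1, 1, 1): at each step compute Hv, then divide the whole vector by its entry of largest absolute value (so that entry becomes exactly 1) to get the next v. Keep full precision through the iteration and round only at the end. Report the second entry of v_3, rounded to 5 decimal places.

Hv0 = (-2.000000, 1.000000, -1.000000); divide by -2.000000 → v1 = (1.000000, -0.500000, 0.500000)
Hv1 = (-4.000000, 2.000000, 3.000000); divide by -4.000000 → v2 = (1.000000, -0.500000, -0.750000)
Hv2 = (-1.500000, 0.750000, 9.250000); divide by 9.250000 → v3 = (-0.162162, 0.081081, 1.000000)
Requested entry of v3: 6/74 = 0.08108

0.08108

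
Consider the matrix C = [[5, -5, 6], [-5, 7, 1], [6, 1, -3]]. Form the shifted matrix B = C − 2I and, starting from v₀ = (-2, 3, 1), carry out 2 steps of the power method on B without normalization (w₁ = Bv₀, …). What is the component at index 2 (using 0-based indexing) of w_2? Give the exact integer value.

B = C − 2I has rows (3, -5, 6); (-5, 5, 1); (6, 1, -5)
w1 = Bv₀ = (3·(-2) + (-5)·3 + 6·1; (-5)·(-2) + 5·3 + 1·1; 6·(-2) + 1·3 + (-5)·1) = (-15, 26, -14)
w2 = Bw1 = (3·(-15) + (-5)·26 + 6·(-14); (-5)·(-15) + 5·26 + 1·(-14); 6·(-15) + 1·26 + (-5)·(-14)) = (-259, 191, 6)
Requested component of w2: 6

6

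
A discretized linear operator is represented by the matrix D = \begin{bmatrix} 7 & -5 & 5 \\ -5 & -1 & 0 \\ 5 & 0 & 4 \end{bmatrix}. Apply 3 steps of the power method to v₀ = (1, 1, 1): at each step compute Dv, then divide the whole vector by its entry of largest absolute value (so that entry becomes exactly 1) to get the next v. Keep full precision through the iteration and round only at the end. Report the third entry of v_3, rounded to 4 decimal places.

0.6608

Dv0 = (7.00000, -6.00000, 9.00000); divide by 9.00000 → v1 = (0.77778, -0.66667, 1.00000)
Dv1 = (13.77778, -3.22222, 7.88889); divide by 13.77778 → v2 = (1.00000, -0.23387, 0.57258)
Dv2 = (11.03226, -4.76613, 7.29032); divide by 11.03226 → v3 = (1.00000, -0.43202, 0.66082)
Requested entry of v3: 904/1368 = 0.6608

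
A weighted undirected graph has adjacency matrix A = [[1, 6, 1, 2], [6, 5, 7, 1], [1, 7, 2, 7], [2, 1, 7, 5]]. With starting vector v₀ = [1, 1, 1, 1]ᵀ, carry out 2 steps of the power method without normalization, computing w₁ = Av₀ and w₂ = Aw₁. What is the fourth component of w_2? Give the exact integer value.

233

w1 = Av₀ = (1·1 + 6·1 + 1·1 + 2·1; 6·1 + 5·1 + 7·1 + 1·1; 1·1 + 7·1 + 2·1 + 7·1; 2·1 + 1·1 + 7·1 + 5·1) = (10, 19, 17, 15)
w2 = Aw1 = (1·10 + 6·19 + 1·17 + 2·15; 6·10 + 5·19 + 7·17 + 1·15; 1·10 + 7·19 + 2·17 + 7·15; 2·10 + 1·19 + 7·17 + 5·15) = (171, 289, 282, 233)
The requested component of w2 is 233.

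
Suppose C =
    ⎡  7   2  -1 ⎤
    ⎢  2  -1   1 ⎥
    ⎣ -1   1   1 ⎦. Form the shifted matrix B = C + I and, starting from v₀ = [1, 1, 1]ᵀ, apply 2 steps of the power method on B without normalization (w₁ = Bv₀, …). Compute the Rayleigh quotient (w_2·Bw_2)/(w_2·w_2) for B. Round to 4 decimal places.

μ ≈ 8.4984

B = C + I has rows (8, 2, -1); (2, 0, 1); (-1, 1, 2)
w1 = Bv₀ = (8·1 + 2·1 + (-1)·1; 2·1 + 0·1 + 1·1; (-1)·1 + 1·1 + 2·1) = (9, 3, 2)
w2 = Bw1 = (8·9 + 2·3 + (-1)·2; 2·9 + 0·3 + 1·2; (-1)·9 + 1·3 + 2·2) = (76, 20, -2)
Bw2 = (650, 150, -60)
w2·Bw2 = 52520; w2·w2 = 6180; μ ≈ 52520/6180 = 8.4984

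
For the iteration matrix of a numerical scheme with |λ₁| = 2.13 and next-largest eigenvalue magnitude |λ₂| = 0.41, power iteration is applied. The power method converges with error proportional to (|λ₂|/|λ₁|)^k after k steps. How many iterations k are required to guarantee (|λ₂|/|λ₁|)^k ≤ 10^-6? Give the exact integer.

9

|λ₂/λ₁| = 0.41/2.13 = 0.19249
Need k ≥ ln(10^-6) / ln(0.19249) = -13.8155 / -1.6477 ≈ 8.385
Smallest integer k satisfying the bound: 9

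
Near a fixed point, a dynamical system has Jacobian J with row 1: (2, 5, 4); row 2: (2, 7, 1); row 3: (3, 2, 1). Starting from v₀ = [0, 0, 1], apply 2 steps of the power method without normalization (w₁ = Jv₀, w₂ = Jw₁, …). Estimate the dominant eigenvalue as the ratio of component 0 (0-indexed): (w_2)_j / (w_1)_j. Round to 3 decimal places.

4.250

w1 = Jv₀ = (2·0 + 5·0 + 4·1; 2·0 + 7·0 + 1·1; 3·0 + 2·0 + 1·1) = (4, 1, 1)
w2 = Jw1 = (2·4 + 5·1 + 4·1; 2·4 + 7·1 + 1·1; 3·4 + 2·1 + 1·1) = (17, 16, 15)
Ratio at component: 17 / 4 = 4.250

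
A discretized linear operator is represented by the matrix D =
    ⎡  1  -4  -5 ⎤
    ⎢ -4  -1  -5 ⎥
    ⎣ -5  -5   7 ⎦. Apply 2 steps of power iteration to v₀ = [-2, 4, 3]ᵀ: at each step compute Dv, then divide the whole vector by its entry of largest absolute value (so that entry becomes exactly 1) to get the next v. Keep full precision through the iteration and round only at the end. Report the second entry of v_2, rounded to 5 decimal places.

Dv0 = (-33.000000, -11.000000, 11.000000); divide by -33.000000 → v1 = (1.000000, 0.333333, -0.333333)
Dv1 = (1.333333, -2.666667, -9.000000); divide by -9.000000 → v2 = (-0.148148, 0.296296, 1.000000)
Requested entry of v2: 88/297 = 0.29630

0.29630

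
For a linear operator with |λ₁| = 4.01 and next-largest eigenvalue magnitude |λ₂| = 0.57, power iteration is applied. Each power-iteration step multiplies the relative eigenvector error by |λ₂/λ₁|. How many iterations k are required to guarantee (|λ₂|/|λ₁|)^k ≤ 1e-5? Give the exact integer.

|λ₂/λ₁| = 0.57/4.01 = 0.14214
Need k ≥ ln(1e-5) / ln(0.14214) = -11.5129 / -1.9509 ≈ 5.901
Smallest integer k satisfying the bound: 6

6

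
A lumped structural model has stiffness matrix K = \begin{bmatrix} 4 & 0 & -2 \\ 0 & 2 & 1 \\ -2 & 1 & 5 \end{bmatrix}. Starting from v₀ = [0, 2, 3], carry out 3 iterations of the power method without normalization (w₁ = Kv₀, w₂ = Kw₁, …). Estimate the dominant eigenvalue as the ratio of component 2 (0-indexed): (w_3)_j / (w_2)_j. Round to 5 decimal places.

λ ≈ 6.41346

w1 = Kv₀ = (4·0 + 0·2 + (-2)·3; 0·0 + 2·2 + 1·3; (-2)·0 + 1·2 + 5·3) = (-6, 7, 17)
w2 = Kw1 = (4·(-6) + 0·7 + (-2)·17; 0·(-6) + 2·7 + 1·17; (-2)·(-6) + 1·7 + 5·17) = (-58, 31, 104)
w3 = Kw2 = (-440, 166, 667)
Ratio at component: 667 / 104 = 6.41346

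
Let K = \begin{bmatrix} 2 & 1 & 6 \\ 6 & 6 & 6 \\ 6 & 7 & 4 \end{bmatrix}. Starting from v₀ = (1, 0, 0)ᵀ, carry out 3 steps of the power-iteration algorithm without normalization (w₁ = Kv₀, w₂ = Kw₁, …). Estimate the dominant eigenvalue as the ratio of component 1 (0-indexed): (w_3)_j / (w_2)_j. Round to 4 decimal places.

w1 = Kv₀ = (2, 6, 6)
w2 = Kw1 = (46, 84, 78)
w3 = Kw2 = (644, 1248, 1176)
Ratio at component: 1248 / 84 = 14.8571

λ ≈ 14.8571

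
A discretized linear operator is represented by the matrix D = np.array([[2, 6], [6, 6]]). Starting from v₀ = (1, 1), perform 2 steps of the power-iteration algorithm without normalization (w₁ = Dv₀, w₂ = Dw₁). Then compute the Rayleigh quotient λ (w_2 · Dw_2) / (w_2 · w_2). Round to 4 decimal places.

λ ≈ 10.3237

w1 = Dv₀ = (2·1 + 6·1; 6·1 + 6·1) = (8, 12)
w2 = Dw1 = (2·8 + 6·12; 6·8 + 6·12) = (88, 120)
Dw2 = (896, 1248)
w2·Dw2 = 88·896 + 120·1248 = 228608; w2·w2 = 88·88 + 120·120 = 22144
λ ≈ 228608/22144 = 10.3237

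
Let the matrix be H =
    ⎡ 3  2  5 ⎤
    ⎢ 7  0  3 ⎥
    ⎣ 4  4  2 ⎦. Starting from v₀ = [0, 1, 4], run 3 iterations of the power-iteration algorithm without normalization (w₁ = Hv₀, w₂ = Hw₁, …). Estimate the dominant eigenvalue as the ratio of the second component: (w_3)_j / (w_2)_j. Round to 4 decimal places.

w1 = Hv₀ = (22, 12, 12)
w2 = Hw1 = (150, 190, 160)
w3 = Hw2 = (1630, 1530, 1680)
Ratio at component: 1530 / 190 = 8.0526

λ ≈ 8.0526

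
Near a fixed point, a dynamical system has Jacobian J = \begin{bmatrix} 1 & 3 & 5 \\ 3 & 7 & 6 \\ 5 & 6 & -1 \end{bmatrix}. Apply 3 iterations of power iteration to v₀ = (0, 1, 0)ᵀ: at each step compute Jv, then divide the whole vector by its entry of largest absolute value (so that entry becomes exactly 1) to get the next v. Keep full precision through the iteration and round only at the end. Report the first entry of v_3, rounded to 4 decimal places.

Jv0 = (3.00000, 7.00000, 6.00000); divide by 7.00000 → v1 = (0.42857, 1.00000, 0.85714)
Jv1 = (7.71429, 13.42857, 7.28571); divide by 13.42857 → v2 = (0.57447, 1.00000, 0.54255)
Jv2 = (6.28723, 11.97872, 8.32979); divide by 11.97872 → v3 = (0.52487, 1.00000, 0.69538)
Requested entry of v3: 591/1126 = 0.5249

0.5249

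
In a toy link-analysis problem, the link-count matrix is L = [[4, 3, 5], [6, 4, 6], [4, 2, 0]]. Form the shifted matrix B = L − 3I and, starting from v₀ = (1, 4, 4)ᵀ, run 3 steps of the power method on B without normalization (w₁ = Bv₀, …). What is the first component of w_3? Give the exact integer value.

B = L − 3I has rows (1, 3, 5); (6, 1, 6); (4, 2, -3)
w1 = Bv₀ = (1·1 + 3·4 + 5·4; 6·1 + 1·4 + 6·4; 4·1 + 2·4 + (-3)·4) = (33, 34, 0)
w2 = Bw1 = (1·33 + 3·34 + 5·0; 6·33 + 1·34 + 6·0; 4·33 + 2·34 + (-3)·0) = (135, 232, 200)
w3 = Bw2 = (1831, 2242, 404)
Requested component of w3: 1831

1831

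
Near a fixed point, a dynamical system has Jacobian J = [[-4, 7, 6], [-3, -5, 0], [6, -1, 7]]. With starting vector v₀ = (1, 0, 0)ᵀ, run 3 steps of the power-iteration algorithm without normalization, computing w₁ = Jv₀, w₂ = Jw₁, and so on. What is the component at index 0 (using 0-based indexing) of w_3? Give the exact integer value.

191

w1 = Jv₀ = ((-4)·1 + 7·0 + 6·0; (-3)·1 + (-5)·0 + 0·0; 6·1 + (-1)·0 + 7·0) = (-4, -3, 6)
w2 = Jw1 = ((-4)·(-4) + 7·(-3) + 6·6; (-3)·(-4) + (-5)·(-3) + 0·6; 6·(-4) + (-1)·(-3) + 7·6) = (31, 27, 21)
w3 = Jw2 = (191, -228, 306)
The requested component of w3 is 191.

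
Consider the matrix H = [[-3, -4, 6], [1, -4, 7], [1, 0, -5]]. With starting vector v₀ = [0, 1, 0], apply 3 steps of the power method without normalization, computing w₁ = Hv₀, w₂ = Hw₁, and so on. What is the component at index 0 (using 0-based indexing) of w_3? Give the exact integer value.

w1 = Hv₀ = (-4, -4, 0)
w2 = Hw1 = (28, 12, -4)
w3 = Hw2 = (-156, -48, 48)
The requested component of w3 is -156.

-156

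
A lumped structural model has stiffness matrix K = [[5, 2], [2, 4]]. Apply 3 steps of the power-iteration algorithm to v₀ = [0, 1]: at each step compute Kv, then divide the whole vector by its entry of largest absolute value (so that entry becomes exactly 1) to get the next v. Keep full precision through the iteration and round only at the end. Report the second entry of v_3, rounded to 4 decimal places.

0.8923

Kv0 = (2.00000, 4.00000); divide by 4.00000 → v1 = (0.50000, 1.00000)
Kv1 = (4.50000, 5.00000); divide by 5.00000 → v2 = (0.90000, 1.00000)
Kv2 = (6.50000, 5.80000); divide by 6.50000 → v3 = (1.00000, 0.89231)
Requested entry of v3: 116/130 = 0.8923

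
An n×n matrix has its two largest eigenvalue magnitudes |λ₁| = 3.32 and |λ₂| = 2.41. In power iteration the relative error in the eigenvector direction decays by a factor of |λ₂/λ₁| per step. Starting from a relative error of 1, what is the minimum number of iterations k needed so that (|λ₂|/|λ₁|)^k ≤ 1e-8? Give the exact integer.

58

|λ₂/λ₁| = 2.41/3.32 = 0.72590
Need k ≥ ln(1e-8) / ln(0.72590) = -18.4207 / -0.3203 ≈ 57.504
Smallest integer k satisfying the bound: 58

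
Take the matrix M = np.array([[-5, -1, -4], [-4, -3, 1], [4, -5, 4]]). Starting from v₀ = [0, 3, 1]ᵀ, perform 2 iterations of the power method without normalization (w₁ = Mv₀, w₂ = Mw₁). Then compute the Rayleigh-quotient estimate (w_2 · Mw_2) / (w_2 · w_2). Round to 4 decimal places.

w1 = Mv₀ = ((-5)·0 + (-1)·3 + (-4)·1; (-4)·0 + (-3)·3 + 1·1; 4·0 + (-5)·3 + 4·1) = (-7, -8, -11)
w2 = Mw1 = ((-5)·(-7) + (-1)·(-8) + (-4)·(-11); (-4)·(-7) + (-3)·(-8) + 1·(-11); 4·(-7) + (-5)·(-8) + 4·(-11)) = (87, 41, -32)
Mw2 = (-348, -503, 15)
w2·Mw2 = 87·(-348) + 41·(-503) + (-32)·15 = -51379; w2·w2 = 87·87 + 41·41 + (-32)·(-32) = 10274
λ ≈ -51379/10274 = -5.0009

-5.0009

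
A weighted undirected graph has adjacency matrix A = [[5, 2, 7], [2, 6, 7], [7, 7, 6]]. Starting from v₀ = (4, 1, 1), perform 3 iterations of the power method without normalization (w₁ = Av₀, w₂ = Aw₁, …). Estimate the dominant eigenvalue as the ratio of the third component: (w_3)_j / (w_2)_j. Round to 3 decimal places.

w1 = Av₀ = (29, 21, 41)
w2 = Aw1 = (474, 471, 596)
w3 = Aw2 = (7484, 7946, 10191)
Ratio at component: 10191 / 596 = 17.099

λ ≈ 17.099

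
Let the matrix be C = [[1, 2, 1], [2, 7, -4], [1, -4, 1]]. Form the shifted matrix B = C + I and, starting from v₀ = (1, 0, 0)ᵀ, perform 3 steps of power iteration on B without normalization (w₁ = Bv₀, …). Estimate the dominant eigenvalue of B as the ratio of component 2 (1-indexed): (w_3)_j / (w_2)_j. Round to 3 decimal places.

B = C + I has rows (2, 2, 1); (2, 8, -4); (1, -4, 2)
w1 = Bv₀ = (2·1 + 2·0 + 1·0; 2·1 + 8·0 + (-4)·0; 1·1 + (-4)·0 + 2·0) = (2, 2, 1)
w2 = Bw1 = (2·2 + 2·2 + 1·1; 2·2 + 8·2 + (-4)·1; 1·2 + (-4)·2 + 2·1) = (9, 16, -4)
w3 = Bw2 = (46, 162, -63)
Ratio: 162/16 = 10.125

10.125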